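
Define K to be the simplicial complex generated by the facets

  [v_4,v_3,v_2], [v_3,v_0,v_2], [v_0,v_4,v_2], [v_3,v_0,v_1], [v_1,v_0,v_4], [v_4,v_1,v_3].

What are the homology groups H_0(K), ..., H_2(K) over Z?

Take the total order v_0 < v_1 < v_2 < v_3 < v_4 on the vertex set. Then K (dimension 2) consists of the simplices:

  0-simplices (5): [v_0], [v_1], [v_2], [v_3], [v_4]
  1-simplices (9): [v_0,v_1], [v_0,v_2], [v_0,v_3], [v_0,v_4], [v_1,v_3], [v_1,v_4], [v_2,v_3], [v_2,v_4], [v_3,v_4]
  2-simplices (6): [v_0,v_1,v_3], [v_0,v_1,v_4], [v_0,v_2,v_3], [v_0,v_2,v_4], [v_1,v_3,v_4], [v_2,v_3,v_4]

Hence C_0 ≅ Z^5, C_1 ≅ Z^9, C_2 ≅ Z^6.

∂_1: C_1 → C_0 maps an edge to its endpoints' difference, ∂[p,q] = q − p.
The 5×9 boundary matrix has rank 4 and Smith normal form diag(1,1,1,1).

The boundary map ∂_2: C_2 → C_1 sends each 2-simplex [p,q,r] to [q,r] − [p,r] + [p,q]. For instance
  ∂[v_0,v_1,v_3] = [v_1,v_3] − [v_0,v_3] + [v_0,v_1],
  ∂[v_0,v_1,v_4] = [v_1,v_4] − [v_0,v_4] + [v_0,v_1].
The 9×6 boundary matrix has rank 5 and Smith normal form diag(1,1,1,1,1).

Now H_k = ker ∂_k / im ∂_{k+1}, so:

  H_0: rank C_0 − rank ∂_1 = 5 − 4 = 1, and the invariant factors of ∂_1 are all 1, so H_0 = Z.
  H_1: rank ker ∂_1 − rank ∂_2 = (9 − 4) − 5 = 0, and the invariant factors of ∂_2 are all 1, so H_1 = 0.
  H_2: rank ker ∂_2 − rank ∂_3 = (6 − 5) − 0 = 1, and there is no ∂_3, so H_2 = Z.

(K is a triangulation of the 2-sphere S^2.)

H_0 ≅ Z,  H_1 = 0,  H_2 ≅ Z.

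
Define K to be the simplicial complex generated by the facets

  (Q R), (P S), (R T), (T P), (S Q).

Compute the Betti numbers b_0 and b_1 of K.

b_0 = 1, b_1 = 1.

We work with the vertex ordering P < Q < R < S < T. The simplices of K, each written with vertices in increasing order, are:

  0-simplices (5): P, Q, R, S, T
  1-simplices (5): PS, PT, QR, QS, RT

Hence C_0 ≅ Z^5, C_1 ≅ Z^5.

Boundary ∂_1: C_1 → C_0 is given by ∂[p,q] = [q] − [p]. For instance
  ∂QR = R − Q.
The resulting 5×5 matrix has rank 4, and its Smith normal form has invariant factors (1,1,1,1).

Reading off H_k = ker ∂_k / im ∂_{k+1}:

  H_0: rank C_0 − rank ∂_1 = 5 − 4 = 1, and the invariant factors of ∂_1 are all 1, so H_0 ≅ Z.
  H_1: rank ker ∂_1 − rank ∂_2 = (5 − 4) − 0 = 1, and there is no ∂_2, so H_1 ≅ Z.

As a check, the Euler characteristic is 5 − 5 = 0, which agrees with 1 − 1 = 0.

Hence the Betti numbers are b_0 = 1, b_1 = 1.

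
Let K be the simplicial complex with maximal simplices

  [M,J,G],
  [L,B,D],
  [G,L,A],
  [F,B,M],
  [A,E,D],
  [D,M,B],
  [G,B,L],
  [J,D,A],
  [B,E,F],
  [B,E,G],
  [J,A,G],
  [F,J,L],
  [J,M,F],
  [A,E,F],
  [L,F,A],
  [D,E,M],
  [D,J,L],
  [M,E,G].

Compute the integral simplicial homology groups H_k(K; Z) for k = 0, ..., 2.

We work with the vertex ordering A < B < D < E < F < G < J < L < M. The simplices of K, each written with vertices in increasing order, are:

  0-simplices (9): A, B, D, E, F, G, J, L, M
  1-simplices (27): AD, AE, AF, AG, AJ, AL, BD, BE, BF, BG, BL, BM, DE, DJ, DL, DM, EF, EG, EM, FJ, FL, FM, GJ, GL, GM, JL, JM
  2-simplices (18): ADE, ADJ, AEF, AFL, AGJ, AGL, BDL, BDM, BEF, BEG, BFM, BGL, DEM, DJL, EGM, FJL, FJM, GJM

Hence C_0 ≅ Z^9, C_1 ≅ Z^27, C_2 ≅ Z^18.

Boundary ∂_1: C_1 → C_0 sends each edge [p,q] (with p < q) to q − p.
This gives a 9×27 integer matrix of rank 8; reducing to Smith normal form yields diagonal entries (1,1,1,1,1,1,1,1).

Boundary ∂_2: C_2 → C_1 acts by ∂[p,q,r] = [q,r] − [p,r] + [p,q]. For instance
  ∂AEF = EF − AF + AE,
  ∂AGJ = GJ − AJ + AG.
This gives a 27×18 integer matrix of rank 18; reducing to Smith normal form yields diagonal entries (1,1,1,1,1,1,1,1,1,1,1,1,1,1,1,1,1,2).

From H_k ≅ ker(∂_k) / im(∂_{k+1}) we obtain:

  H_0: rank C_0 − rank ∂_1 = 9 − 8 = 1, and the invariant factors of ∂_1 are all 1, so H_0 ≅ Z.
  H_1: rank ker ∂_1 − rank ∂_2 = (27 − 8) − 18 = 1, and ∂_2 has invariant factor 2 > 1, so H_1 ≅ Z × Z/2.
  H_2: rank ker ∂_2 − rank ∂_3 = (18 − 18) − 0 = 0, and there is no ∂_3, so H_2 ≅ 0.

(K is a triangulation of the Klein bottle.)

H_0 = Z,  H_1 = Z × Z/2,  H_2 = 0.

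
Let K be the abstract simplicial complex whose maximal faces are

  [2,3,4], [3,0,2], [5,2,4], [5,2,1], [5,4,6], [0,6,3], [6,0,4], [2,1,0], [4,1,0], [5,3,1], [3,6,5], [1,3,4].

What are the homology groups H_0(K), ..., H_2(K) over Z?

We work with the vertex ordering 0 < 1 < 2 < 3 < 4 < 5 < 6. The simplices of K, each written with vertices in increasing order, are:

  0-simplices (7): [0], [1], [2], [3], [4], [5], [6]
  1-simplices (18): [0,1], [0,2], [0,3], [0,4], [0,6], [1,2], [1,3], [1,4], [1,5], [2,3], [2,4], [2,5], [3,4], [3,5], [3,6], [4,5], [4,6], [5,6]
  2-simplices (12): [0,1,2], [0,1,4], [0,2,3], [0,3,6], [0,4,6], [1,2,5], [1,3,4], [1,3,5], [2,3,4], [2,4,5], [3,5,6], [4,5,6]

Hence C_0 ≅ Z^7, C_1 ≅ Z^18, C_2 ≅ Z^12.

∂_1: C_1 → C_0 is given by ∂[p,q] = [q] − [p].
As a 7×18 matrix over Z this has rank 6, with invariant factors (1,1,1,1,1,1).

Boundary ∂_2: C_2 → C_1 sends each 2-simplex [p,q,r] to [q,r] − [p,r] + [p,q]. For instance
  ∂[1,3,4] = [3,4] − [1,4] + [1,3],
  ∂[0,3,6] = [3,6] − [0,6] + [0,3].
The resulting 18×12 matrix has rank 12, and its Smith normal form has invariant factors (1,1,1,1,1,1,1,1,1,1,1,2).

Computing H_k = (kernel of ∂_k) / (image of ∂_{k+1}):

  H_0: rank C_0 − rank ∂_1 = 7 − 6 = 1, and the invariant factors of ∂_1 are all 1, so H_0 ≅ Z.
  H_1: rank ker ∂_1 − rank ∂_2 = (18 − 6) − 12 = 0, and ∂_2 has invariant factor 2 > 1, so H_1 ≅ Z/2.
  H_2: rank ker ∂_2 − rank ∂_3 = (12 − 12) − 0 = 0, and there is no ∂_3, so H_2 ≅ 0.

As a check, the Euler characteristic is 7 − 18 + 12 = 1, which agrees with 1 − 0 + 0 = 1.

H_0 ≅ Z,  H_1 ≅ Z/2,  H_2 = 0.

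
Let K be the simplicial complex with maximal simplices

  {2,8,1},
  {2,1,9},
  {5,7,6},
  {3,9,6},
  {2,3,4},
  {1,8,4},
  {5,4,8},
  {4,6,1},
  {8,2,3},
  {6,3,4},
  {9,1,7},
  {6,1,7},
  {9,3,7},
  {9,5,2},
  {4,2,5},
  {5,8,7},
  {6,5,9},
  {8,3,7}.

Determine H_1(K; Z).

K has 9 vertices, 27 edges, 18 triangles.
rank ∂_1 = 8, rank ∂_2 = 18 ⇒ b_1 = 27 − 8 − 18 = 1; ∂_2 has invariant factor(s) [2] giving torsion. So H_1 = Z × Z/2.

H_1 = Z × Z/2.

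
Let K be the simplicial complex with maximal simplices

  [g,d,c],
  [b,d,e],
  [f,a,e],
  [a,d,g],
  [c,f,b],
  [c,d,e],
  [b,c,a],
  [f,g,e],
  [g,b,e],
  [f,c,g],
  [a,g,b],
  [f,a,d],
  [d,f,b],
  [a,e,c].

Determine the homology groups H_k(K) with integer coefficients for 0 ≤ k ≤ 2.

H_0 = Z,  H_1 = Z^2,  H_2 = Z.

Order the vertices as a < b < c < d < e < f < g. Listing each simplex with vertices in this order, K has dimension 2 with simplices:

  0-simplices (7): a, b, c, d, e, f, g
  1-simplices (21): ab, ac, ad, ae, af, ag, bc, bd, be, bf, bg, cd, ce, cf, cg, de, df, dg, ef, eg, fg
  2-simplices (14): abc, abg, ace, adf, adg, aef, bcf, bde, bdf, beg, cde, cdg, cfg, efg

Hence C_0 ≅ Z^7, C_1 ≅ Z^21, C_2 ≅ Z^14.

The boundary map ∂_1: C_1 → C_0 is given by ∂[p,q] = [q] − [p].
The 7×21 boundary matrix has rank 6 and Smith normal form diag(1,1,1,1,1,1).

∂_2: C_2 → C_1 sends each 2-simplex [p,q,r] to [q,r] − [p,r] + [p,q]. For instance
  ∂ace = ce − ae + ac,
  ∂beg = eg − bg + be.
The resulting 21×14 matrix has rank 13, and its Smith normal form has invariant factors (1,1,1,1,1,1,1,1,1,1,1,1,1).

Computing H_k = (kernel of ∂_k) / (image of ∂_{k+1}):

  H_0: rank C_0 − rank ∂_1 = 7 − 6 = 1, and the invariant factors of ∂_1 are all 1, so H_0 ≅ Z.
  H_1: rank ker ∂_1 − rank ∂_2 = (21 − 6) − 13 = 2, and the invariant factors of ∂_2 are all 1, so H_1 ≅ Z^2.
  H_2: rank ker ∂_2 − rank ∂_3 = (14 − 13) − 0 = 1, and there is no ∂_3, so H_2 ≅ Z.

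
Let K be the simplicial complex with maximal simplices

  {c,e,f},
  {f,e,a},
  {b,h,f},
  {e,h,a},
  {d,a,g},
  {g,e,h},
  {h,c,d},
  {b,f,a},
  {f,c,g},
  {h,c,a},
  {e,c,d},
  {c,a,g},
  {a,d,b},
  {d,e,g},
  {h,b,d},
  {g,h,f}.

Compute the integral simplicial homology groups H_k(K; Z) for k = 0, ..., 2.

H_0 = Z,  H_1 = Z^2,  H_2 = Z.

Order the vertices as a < b < c < d < e < f < g < h. Listing each simplex with vertices in this order, K has dimension 2 with simplices:

  0-simplices (8): a, b, c, d, e, f, g, h
  1-simplices (24): ab, ac, ad, ae, af, ag, ah, bd, bf, bh, cd, ce, cf, cg, ch, de, dg, dh, ef, eg, eh, fg, fh, gh
  2-simplices (16): abd, abf, acg, ach, adg, aef, aeh, bdh, bfh, cde, cdh, cef, cfg, deg, egh, fgh

Hence C_0 ≅ Z^8, C_1 ≅ Z^24, C_2 ≅ Z^16.

The boundary map ∂_1: C_1 → C_0 is given by ∂[p,q] = [q] − [p]. For instance
  ∂fg = g − f.
The resulting 8×24 matrix has rank 7, and its Smith normal form has invariant factors (1,1,1,1,1,1,1).

∂_2: C_2 → C_1 acts by ∂[p,q,r] = [q,r] − [p,r] + [p,q]. For instance
  ∂deg = eg − dg + de,
  ∂cef = ef − cf + ce.
This gives a 24×16 integer matrix of rank 15; reducing to Smith normal form yields diagonal entries (1,1,1,1,1,1,1,1,1,1,1,1,1,1,1).

Computing H_k = (kernel of ∂_k) / (image of ∂_{k+1}):

  H_0: rank C_0 − rank ∂_1 = 8 − 7 = 1, and the invariant factors of ∂_1 are all 1, so H_0 = Z.
  H_1: rank ker ∂_1 − rank ∂_2 = (24 − 7) − 15 = 2, and the invariant factors of ∂_2 are all 1, so H_1 = Z^2.
  H_2: rank ker ∂_2 − rank ∂_3 = (16 − 15) − 0 = 1, and there is no ∂_3, so H_2 = Z.

As a check, the Euler characteristic is 8 − 24 + 16 = 0, which agrees with 1 − 2 + 1 = 0.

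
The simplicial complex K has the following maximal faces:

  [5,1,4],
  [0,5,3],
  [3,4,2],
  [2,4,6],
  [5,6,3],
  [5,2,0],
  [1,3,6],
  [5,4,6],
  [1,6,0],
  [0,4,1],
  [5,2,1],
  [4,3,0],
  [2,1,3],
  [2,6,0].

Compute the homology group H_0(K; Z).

We work with the vertex ordering 0 < 1 < 2 < 3 < 4 < 5 < 6. The simplices of K, each written with vertices in increasing order, are:

  0-simplices (7): [0], [1], [2], [3], [4], [5], [6]
  1-simplices (21): [0,1], [0,2], [0,3], [0,4], [0,5], [0,6], [1,2], [1,3], [1,4], [1,5], [1,6], [2,3], [2,4], [2,5], [2,6], [3,4], [3,5], [3,6], [4,5], [4,6], [5,6]
  2-simplices (14): [0,1,4], [0,1,6], [0,2,5], [0,2,6], [0,3,4], [0,3,5], [1,2,3], [1,2,5], [1,3,6], [1,4,5], [2,3,4], [2,4,6], [3,5,6], [4,5,6]

giving chain groups C_0 ≅ Z^7, C_1 ≅ Z^21, C_2 ≅ Z^14.

∂_1: C_1 → C_0 is given by ∂[p,q] = [q] − [p].
This gives a 7×21 integer matrix of rank 6; reducing to Smith normal form yields diagonal entries (1,1,1,1,1,1).

Boundary ∂_2: C_2 → C_1 sends each 2-simplex [p,q,r] to [q,r] − [p,r] + [p,q]. For instance
  ∂[0,1,6] = [1,6] − [0,6] + [0,1],
  ∂[3,5,6] = [5,6] − [3,6] + [3,5].
As a 21×14 matrix over Z this has rank 13, with invariant factors (1,1,1,1,1,1,1,1,1,1,1,1,1).

Computing H_k = (kernel of ∂_k) / (image of ∂_{k+1}):

  H_0: rank C_0 − rank ∂_1 = 7 − 6 = 1, and the invariant factors of ∂_1 are all 1, so H_0 = Z.

(K is a triangulation of the torus T^2.)

H_0 = Z.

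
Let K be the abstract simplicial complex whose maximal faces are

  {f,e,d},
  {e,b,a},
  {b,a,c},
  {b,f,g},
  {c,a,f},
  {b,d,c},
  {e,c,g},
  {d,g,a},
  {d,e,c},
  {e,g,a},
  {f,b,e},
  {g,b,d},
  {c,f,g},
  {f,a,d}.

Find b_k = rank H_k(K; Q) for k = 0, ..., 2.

K has 7 vertices, 21 edges, 14 triangles.
rank ∂_0 = 0, rank ∂_1 = 6 ⇒ b_0 = 7 − 0 − 6 = 1; all invariant factors of ∂_1 are 1 so no torsion. So H_0 ≅ Z.
rank ∂_1 = 6, rank ∂_2 = 13 ⇒ b_1 = 21 − 6 − 13 = 2; all invariant factors of ∂_2 are 1 so no torsion. So H_1 ≅ Z^2.
rank ∂_2 = 13, rank ∂_3 = 0 ⇒ b_2 = 14 − 13 − 0 = 1. So H_2 ≅ Z.

b_0 = 1, b_1 = 2, b_2 = 1.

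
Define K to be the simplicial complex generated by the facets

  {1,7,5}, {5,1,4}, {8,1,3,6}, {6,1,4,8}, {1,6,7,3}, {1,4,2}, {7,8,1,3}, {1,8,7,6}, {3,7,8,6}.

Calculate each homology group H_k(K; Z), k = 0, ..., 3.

Order the vertices as 1 < 2 < 3 < 4 < 5 < 6 < 7 < 8. Listing each simplex with vertices in this order, K has dimension 3 with simplices:

  0-simplices (8): [1], [2], [3], [4], [5], [6], [7], [8]
  1-simplices (18): [1,2], [1,3], [1,4], [1,5], [1,6], [1,7], [1,8], [2,4], [3,6], [3,7], [3,8], [4,5], [4,6], [4,8], [5,7], [6,7], [6,8], [7,8]
  2-simplices (16): [1,2,4], [1,3,6], [1,3,7], [1,3,8], [1,4,5], [1,4,6], [1,4,8], [1,5,7], [1,6,7], [1,6,8], [1,7,8], [3,6,7], [3,6,8], [3,7,8], [4,6,8], [6,7,8]
  3-simplices (6): [1,3,6,7], [1,3,6,8], [1,3,7,8], [1,4,6,8], [1,6,7,8], [3,6,7,8]

giving chain groups C_0 ≅ Z^8, C_1 ≅ Z^18, C_2 ≅ Z^16, C_3 ≅ Z^6.

The boundary map ∂_1: C_1 → C_0 is given by ∂[p,q] = [q] − [p].
The resulting 8×18 matrix has rank 7, and its Smith normal form has invariant factors (1,1,1,1,1,1,1).

Boundary ∂_2: C_2 → C_1 maps a triangle to the signed sum of its edges. For instance
  ∂[4,6,8] = [6,8] − [4,8] + [4,6],
  ∂[1,5,7] = [5,7] − [1,7] + [1,5].
The 18×16 boundary matrix has rank 11 and Smith normal form diag(1,1,1,1,1,1,1,1,1,1,1).

Boundary ∂_3: C_3 → C_2 sends each 3-simplex σ to the alternating sum Σ_i (−1)^i (σ with its i-th vertex removed). For instance
  ∂[1,6,7,8] = [6,7,8] − [1,7,8] + [1,6,8] − [1,6,7],
  ∂[3,6,7,8] = [6,7,8] − [3,7,8] + [3,6,8] − [3,6,7].
The 16×6 boundary matrix has rank 5 and Smith normal form diag(1,1,1,1,1).

Now H_k = ker ∂_k / im ∂_{k+1}, so:

  H_0: rank C_0 − rank ∂_1 = 8 − 7 = 1, and the invariant factors of ∂_1 are all 1, so H_0 = Z.
  H_1: rank ker ∂_1 − rank ∂_2 = (18 − 7) − 11 = 0, and the invariant factors of ∂_2 are all 1, so H_1 = 0.
  H_2: rank ker ∂_2 − rank ∂_3 = (16 − 11) − 5 = 0, and the invariant factors of ∂_3 are all 1, so H_2 = 0.
  H_3: rank ker ∂_3 − rank ∂_4 = (6 − 5) − 0 = 1, and there is no ∂_4, so H_3 = Z.

H_0 ≅ Z,  H_1 = 0,  H_2 = 0,  H_3 ≅ Z.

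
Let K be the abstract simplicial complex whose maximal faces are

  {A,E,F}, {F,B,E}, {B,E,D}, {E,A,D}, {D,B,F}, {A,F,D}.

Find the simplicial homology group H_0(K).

We work with the vertex ordering A < B < D < E < F. The simplices of K, each written with vertices in increasing order, are:

  0-simplices (5): A, B, D, E, F
  1-simplices (9): AD, AE, AF, BD, BE, BF, DE, DF, EF
  2-simplices (6): ADE, ADF, AEF, BDE, BDF, BEF

Hence C_0 ≅ Z^5, C_1 ≅ Z^9, C_2 ≅ Z^6.

The boundary map ∂_1: C_1 → C_0 is given by ∂[p,q] = [q] − [p]. For instance
  ∂EF = F − E.
The 5×9 boundary matrix has rank 4 and Smith normal form diag(1,1,1,1).

Boundary ∂_2: C_2 → C_1 acts by ∂[p,q,r] = [q,r] − [p,r] + [p,q]. For instance
  ∂ADF = DF − AF + AD,
  ∂AEF = EF − AF + AE.
The 9×6 boundary matrix has rank 5 and Smith normal form diag(1,1,1,1,1).

Computing H_k = (kernel of ∂_k) / (image of ∂_{k+1}):

  H_0: rank C_0 − rank ∂_1 = 5 − 4 = 1, and the invariant factors of ∂_1 are all 1, so H_0 ≅ Z.

H_0 = Z.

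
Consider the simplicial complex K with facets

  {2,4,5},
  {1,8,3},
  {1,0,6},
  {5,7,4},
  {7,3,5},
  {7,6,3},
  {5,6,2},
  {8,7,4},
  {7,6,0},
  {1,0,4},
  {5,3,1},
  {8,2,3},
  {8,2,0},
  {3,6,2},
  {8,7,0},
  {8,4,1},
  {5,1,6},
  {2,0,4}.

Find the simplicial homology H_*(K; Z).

H_0 ≅ Z,  H_1 ≅ Z ⊕ Z/2Z,  H_2 = 0.

We work with the vertex ordering 0 < 1 < 2 < 3 < 4 < 5 < 6 < 7 < 8. The simplices of K, each written with vertices in increasing order, are:

  0-simplices (9): [0], [1], [2], [3], [4], [5], [6], [7], [8]
  1-simplices (27): (27 of them)
  2-simplices (18): [0,1,4], [0,1,6], [0,2,4], [0,2,8], [0,6,7], [0,7,8], [1,3,5], [1,3,8], [1,4,8], [1,5,6], [2,3,6], [2,3,8], [2,4,5], [2,5,6], [3,5,7], [3,6,7], [4,5,7], [4,7,8]

Hence C_0 ≅ Z^9, C_1 ≅ Z^27, C_2 ≅ Z^18.

Boundary ∂_1: C_1 → C_0 sends each edge [p,q] (with p < q) to q − p.
As a 9×27 matrix over Z this has rank 8, with invariant factors (1,1,1,1,1,1,1,1).

The boundary map ∂_2: C_2 → C_1 maps a triangle to the signed sum of its edges. For instance
  ∂[3,6,7] = [6,7] − [3,7] + [3,6],
  ∂[0,2,8] = [2,8] − [0,8] + [0,2].
This gives a 27×18 integer matrix of rank 18; reducing to Smith normal form yields diagonal entries (1,1,1,1,1,1,1,1,1,1,1,1,1,1,1,1,1,2).

Computing H_k = (kernel of ∂_k) / (image of ∂_{k+1}):

  H_0: rank C_0 − rank ∂_1 = 9 − 8 = 1, and the invariant factors of ∂_1 are all 1, so H_0 ≅ Z.
  H_1: rank ker ∂_1 − rank ∂_2 = (27 − 8) − 18 = 1, and ∂_2 has invariant factor 2 > 1, so H_1 ≅ Z ⊕ Z/2Z.
  H_2: rank ker ∂_2 − rank ∂_3 = (18 − 18) − 0 = 0, and there is no ∂_3, so H_2 ≅ 0.

(K is a triangulation of the Klein bottle.)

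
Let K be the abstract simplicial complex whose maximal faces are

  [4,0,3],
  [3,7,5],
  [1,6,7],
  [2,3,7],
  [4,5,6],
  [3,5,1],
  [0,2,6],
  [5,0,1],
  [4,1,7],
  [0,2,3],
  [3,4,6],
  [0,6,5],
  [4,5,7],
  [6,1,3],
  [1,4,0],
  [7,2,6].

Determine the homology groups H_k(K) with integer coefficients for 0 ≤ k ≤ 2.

We work with the vertex ordering 0 < 1 < 2 < 3 < 4 < 5 < 6 < 7. The simplices of K, each written with vertices in increasing order, are:

  0-simplices (8): [0], [1], [2], [3], [4], [5], [6], [7]
  1-simplices (24): (24 of them)
  2-simplices (16): [0,1,4], [0,1,5], [0,2,3], [0,2,6], [0,3,4], [0,5,6], [1,3,5], [1,3,6], [1,4,7], [1,6,7], [2,3,7], [2,6,7], [3,4,6], [3,5,7], [4,5,6], [4,5,7]

giving chain groups C_0 ≅ Z^8, C_1 ≅ Z^24, C_2 ≅ Z^16.

Boundary ∂_1: C_1 → C_0 maps an edge to its endpoints' difference, ∂[p,q] = q − p. For instance
  ∂[6,7] = [7] − [6].
This gives a 8×24 integer matrix of rank 7; reducing to Smith normal form yields diagonal entries (1,1,1,1,1,1,1).

∂_2: C_2 → C_1 acts by ∂[p,q,r] = [q,r] − [p,r] + [p,q]. For instance
  ∂[1,3,5] = [3,5] − [1,5] + [1,3],
  ∂[1,6,7] = [6,7] − [1,7] + [1,6].
The resulting 24×16 matrix has rank 15, and its Smith normal form has invariant factors (1,1,1,1,1,1,1,1,1,1,1,1,1,1,1).

Reading off H_k = ker ∂_k / im ∂_{k+1}:

  H_0: rank C_0 − rank ∂_1 = 8 − 7 = 1, and the invariant factors of ∂_1 are all 1, so H_0 = Z.
  H_1: rank ker ∂_1 − rank ∂_2 = (24 − 7) − 15 = 2, and the invariant factors of ∂_2 are all 1, so H_1 = Z^2.
  H_2: rank ker ∂_2 − rank ∂_3 = (16 − 15) − 0 = 1, and there is no ∂_3, so H_2 = Z.

H_0 = Z,  H_1 = Z^2,  H_2 = Z.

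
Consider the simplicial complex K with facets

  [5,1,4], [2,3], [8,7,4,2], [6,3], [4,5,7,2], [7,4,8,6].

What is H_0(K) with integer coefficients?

We work with the vertex ordering 1 < 2 < 3 < 4 < 5 < 6 < 7 < 8. The simplices of K, each written with vertices in increasing order, are:

  0-simplices (8): [1], [2], [3], [4], [5], [6], [7], [8]
  1-simplices (16): [1,4], [1,5], [2,3], [2,4], [2,5], [2,7], [2,8], [3,6], [4,5], [4,6], [4,7], [4,8], [5,7], [6,7], [6,8], [7,8]
  2-simplices (11): [1,4,5], [2,4,5], [2,4,7], [2,4,8], [2,5,7], [2,7,8], [4,5,7], [4,6,7], [4,6,8], [4,7,8], [6,7,8]
  3-simplices (3): [2,4,5,7], [2,4,7,8], [4,6,7,8]

giving chain groups C_0 ≅ Z^8, C_1 ≅ Z^16, C_2 ≅ Z^11, C_3 ≅ Z^3.

∂_1: C_1 → C_0 is given by ∂[p,q] = [q] − [p].
As a 8×16 matrix over Z this has rank 7, with invariant factors (1,1,1,1,1,1,1).

The boundary map ∂_2: C_2 → C_1 maps a triangle to the signed sum of its edges. For instance
  ∂[2,4,7] = [4,7] − [2,7] + [2,4],
  ∂[2,4,5] = [4,5] − [2,5] + [2,4].
The resulting 16×11 matrix has rank 8, and its Smith normal form has invariant factors (1,1,1,1,1,1,1,1).

Boundary ∂_3: C_3 → C_2 sends each 3-simplex σ to the alternating sum Σ_i (−1)^i (σ with its i-th vertex removed). For instance
  ∂[2,4,5,7] = [4,5,7] − [2,5,7] + [2,4,7] − [2,4,5],
  ∂[2,4,7,8] = [4,7,8] − [2,7,8] + [2,4,8] − [2,4,7].
This gives a 11×3 integer matrix of rank 3; reducing to Smith normal form yields diagonal entries (1,1,1).

Now H_k = ker ∂_k / im ∂_{k+1}, so:

  H_0: rank C_0 − rank ∂_1 = 8 − 7 = 1, and the invariant factors of ∂_1 are all 1, so H_0 = Z.

H_0 = Z.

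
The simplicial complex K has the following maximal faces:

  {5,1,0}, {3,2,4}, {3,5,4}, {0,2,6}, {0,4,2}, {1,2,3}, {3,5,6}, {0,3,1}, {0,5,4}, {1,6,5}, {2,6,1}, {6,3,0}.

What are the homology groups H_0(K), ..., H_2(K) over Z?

We work with the vertex ordering 0 < 1 < 2 < 3 < 4 < 5 < 6. The simplices of K, each written with vertices in increasing order, are:

  0-simplices (7): [0], [1], [2], [3], [4], [5], [6]
  1-simplices (18): [0,1], [0,2], [0,3], [0,4], [0,5], [0,6], [1,2], [1,3], [1,5], [1,6], [2,3], [2,4], [2,6], [3,4], [3,5], [3,6], [4,5], [5,6]
  2-simplices (12): [0,1,3], [0,1,5], [0,2,4], [0,2,6], [0,3,6], [0,4,5], [1,2,3], [1,2,6], [1,5,6], [2,3,4], [3,4,5], [3,5,6]

so the chain groups are C_0 ≅ Z^7, C_1 ≅ Z^18, C_2 ≅ Z^12.

Boundary ∂_1: C_1 → C_0 is given by ∂[p,q] = [q] − [p]. For instance
  ∂[0,6] = [6] − [0].
The 7×18 boundary matrix has rank 6 and Smith normal form diag(1,1,1,1,1,1).

∂_2: C_2 → C_1 acts by ∂[p,q,r] = [q,r] − [p,r] + [p,q]. For instance
  ∂[1,2,6] = [2,6] − [1,6] + [1,2],
  ∂[3,4,5] = [4,5] − [3,5] + [3,4].
As a 18×12 matrix over Z this has rank 12, with invariant factors (1,1,1,1,1,1,1,1,1,1,1,2).

Computing H_k = (kernel of ∂_k) / (image of ∂_{k+1}):

  H_0: rank C_0 − rank ∂_1 = 7 − 6 = 1, and the invariant factors of ∂_1 are all 1, so H_0 ≅ Z.
  H_1: rank ker ∂_1 − rank ∂_2 = (18 − 6) − 12 = 0, and ∂_2 has invariant factor 2 > 1, so H_1 ≅ Z_2.
  H_2: rank ker ∂_2 − rank ∂_3 = (12 − 12) − 0 = 0, and there is no ∂_3, so H_2 ≅ 0.

As a check, the Euler characteristic is 7 − 18 + 12 = 1, which agrees with 1 − 0 + 0 = 1.

H_0 = Z,  H_1 = Z_2,  H_2 = 0.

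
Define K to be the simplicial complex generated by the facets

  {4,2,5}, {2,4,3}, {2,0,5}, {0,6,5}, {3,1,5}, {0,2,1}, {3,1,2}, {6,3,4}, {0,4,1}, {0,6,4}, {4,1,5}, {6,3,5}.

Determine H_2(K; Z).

H_2 = 0.

Fix the vertex order 0 < 1 < 2 < 3 < 4 < 5 < 6 and write every simplex with vertices in increasing order. Then dim K = 2 and the simplices of K are:

  0-simplices (7): [0], [1], [2], [3], [4], [5], [6]
  1-simplices (18): [0,1], [0,2], [0,4], [0,5], [0,6], [1,2], [1,3], [1,4], [1,5], [2,3], [2,4], [2,5], [3,4], [3,5], [3,6], [4,5], [4,6], [5,6]
  2-simplices (12): [0,1,2], [0,1,4], [0,2,5], [0,4,6], [0,5,6], [1,2,3], [1,3,5], [1,4,5], [2,3,4], [2,4,5], [3,4,6], [3,5,6]

so the chain groups are C_0 ≅ Z^7, C_1 ≅ Z^18, C_2 ≅ Z^12.

The boundary map ∂_1: C_1 → C_0 sends each edge [p,q] (with p < q) to q − p. For instance
  ∂[2,4] = [4] − [2].
The resulting 7×18 matrix has rank 6, and its Smith normal form has invariant factors (1,1,1,1,1,1).

∂_2: C_2 → C_1 maps a triangle to the signed sum of its edges. For instance
  ∂[1,4,5] = [4,5] − [1,5] + [1,4],
  ∂[3,4,6] = [4,6] − [3,6] + [3,4].
The resulting 18×12 matrix has rank 12, and its Smith normal form has invariant factors (1,1,1,1,1,1,1,1,1,1,1,2).

Reading off H_k = ker ∂_k / im ∂_{k+1}:

  H_2: rank ker ∂_2 − rank ∂_3 = (12 − 12) − 0 = 0, and there is no ∂_3, so H_2 = 0.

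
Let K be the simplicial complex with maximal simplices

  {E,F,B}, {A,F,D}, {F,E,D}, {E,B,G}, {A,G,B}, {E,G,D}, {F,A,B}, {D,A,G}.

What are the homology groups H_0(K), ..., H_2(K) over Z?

K has 6 vertices, 12 edges, 8 triangles.
rank ∂_0 = 0, rank ∂_1 = 5 ⇒ b_0 = 6 − 0 − 5 = 1; all invariant factors of ∂_1 are 1 so no torsion. So H_0 = Z.
rank ∂_1 = 5, rank ∂_2 = 7 ⇒ b_1 = 12 − 5 − 7 = 0; all invariant factors of ∂_2 are 1 so no torsion. So H_1 = 0.
rank ∂_2 = 7, rank ∂_3 = 0 ⇒ b_2 = 8 − 7 − 0 = 1. So H_2 = Z.

H_0 ≅ Z,  H_1 = 0,  H_2 ≅ Z.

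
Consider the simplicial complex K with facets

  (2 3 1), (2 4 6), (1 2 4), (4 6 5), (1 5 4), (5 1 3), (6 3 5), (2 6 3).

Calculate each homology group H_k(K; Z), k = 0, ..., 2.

Take the total order 1 < 2 < 3 < 4 < 5 < 6 on the vertex set. Then K (dimension 2) consists of the simplices:

  0-simplices (6): [1], [2], [3], [4], [5], [6]
  1-simplices (12): [1,2], [1,3], [1,4], [1,5], [2,3], [2,4], [2,6], [3,5], [3,6], [4,5], [4,6], [5,6]
  2-simplices (8): [1,2,3], [1,2,4], [1,3,5], [1,4,5], [2,3,6], [2,4,6], [3,5,6], [4,5,6]

Hence C_0 ≅ Z^6, C_1 ≅ Z^12, C_2 ≅ Z^8.

The boundary map ∂_1: C_1 → C_0 sends each edge [p,q] (with p < q) to q − p.
As a 6×12 matrix over Z this has rank 5, with invariant factors (1,1,1,1,1).

Boundary ∂_2: C_2 → C_1 sends each 2-simplex [p,q,r] to [q,r] − [p,r] + [p,q]. For instance
  ∂[1,3,5] = [3,5] − [1,5] + [1,3],
  ∂[1,2,3] = [2,3] − [1,3] + [1,2].
The 12×8 boundary matrix has rank 7 and Smith normal form diag(1,1,1,1,1,1,1).

Reading off H_k = ker ∂_k / im ∂_{k+1}:

  H_0: rank C_0 − rank ∂_1 = 6 − 5 = 1, and the invariant factors of ∂_1 are all 1, so H_0 = Z.
  H_1: rank ker ∂_1 − rank ∂_2 = (12 − 5) − 7 = 0, and the invariant factors of ∂_2 are all 1, so H_1 = 0.
  H_2: rank ker ∂_2 − rank ∂_3 = (8 − 7) − 0 = 1, and there is no ∂_3, so H_2 = Z.

As a check, the Euler characteristic is 6 − 12 + 8 = 2, which agrees with 1 − 0 + 1 = 2.

H_0 = Z,  H_1 = 0,  H_2 = Z.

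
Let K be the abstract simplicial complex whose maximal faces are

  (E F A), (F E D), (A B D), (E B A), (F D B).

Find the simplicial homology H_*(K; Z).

Take the total order A < B < D < E < F on the vertex set. Then K (dimension 2) consists of the simplices:

  0-simplices (5): A, B, D, E, F
  1-simplices (10): AB, AD, AE, AF, BD, BE, BF, DE, DF, EF
  2-simplices (5): ABD, ABE, AEF, BDF, DEF

giving chain groups C_0 ≅ Z^5, C_1 ≅ Z^10, C_2 ≅ Z^5.

∂_1: C_1 → C_0 maps an edge to its endpoints' difference, ∂[p,q] = q − p. For instance
  ∂AF = F − A.
The 5×10 boundary matrix has rank 4 and Smith normal form diag(1,1,1,1).

∂_2: C_2 → C_1 sends each 2-simplex [p,q,r] to [q,r] − [p,r] + [p,q]. For instance
  ∂AEF = EF − AF + AE,
  ∂ABE = BE − AE + AB.
As a 10×5 matrix over Z this has rank 5, with invariant factors (1,1,1,1,1).

Computing H_k = (kernel of ∂_k) / (image of ∂_{k+1}):

  H_0: rank C_0 − rank ∂_1 = 5 − 4 = 1, and the invariant factors of ∂_1 are all 1, so H_0 = Z.
  H_1: rank ker ∂_1 − rank ∂_2 = (10 − 4) − 5 = 1, and the invariant factors of ∂_2 are all 1, so H_1 = Z.
  H_2: rank ker ∂_2 − rank ∂_3 = (5 − 5) − 0 = 0, and there is no ∂_3, so H_2 = 0.

As a check, the Euler characteristic is 5 − 10 + 5 = 0, which agrees with 1 − 1 + 0 = 0.

H_0 = Z,  H_1 = Z,  H_2 = 0.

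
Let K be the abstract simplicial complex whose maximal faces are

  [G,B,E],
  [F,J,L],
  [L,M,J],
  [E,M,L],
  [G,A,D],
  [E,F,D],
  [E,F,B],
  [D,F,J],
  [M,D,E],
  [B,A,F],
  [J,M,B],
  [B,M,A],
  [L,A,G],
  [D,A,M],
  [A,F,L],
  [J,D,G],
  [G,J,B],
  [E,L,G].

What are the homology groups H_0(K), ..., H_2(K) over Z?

H_0 = Z,  H_1 = Z^2,  H_2 = Z.

We work with the vertex ordering A < B < D < E < F < G < J < L < M. The simplices of K, each written with vertices in increasing order, are:

  0-simplices (9): A, B, D, E, F, G, J, L, M
  1-simplices (27): AB, AD, AF, AG, AL, AM, BE, BF, BG, BJ, BM, DE, DF, DG, DJ, DM, EF, EG, EL, EM, FJ, FL, GJ, GL, JL, JM, LM
  2-simplices (18): ABF, ABM, ADG, ADM, AFL, AGL, BEF, BEG, BGJ, BJM, DEF, DEM, DFJ, DGJ, EGL, ELM, FJL, JLM

so the chain groups are C_0 ≅ Z^9, C_1 ≅ Z^27, C_2 ≅ Z^18.

Boundary ∂_1: C_1 → C_0 is given by ∂[p,q] = [q] − [p].
The resulting 9×27 matrix has rank 8, and its Smith normal form has invariant factors (1,1,1,1,1,1,1,1).

Boundary ∂_2: C_2 → C_1 acts by ∂[p,q,r] = [q,r] − [p,r] + [p,q]. For instance
  ∂ABM = BM − AM + AB,
  ∂ADM = DM − AM + AD.
The resulting 27×18 matrix has rank 17, and its Smith normal form has invariant factors (1,1,1,1,1,1,1,1,1,1,1,1,1,1,1,1,1).

Reading off H_k = ker ∂_k / im ∂_{k+1}:

  H_0: rank C_0 − rank ∂_1 = 9 − 8 = 1, and the invariant factors of ∂_1 are all 1, so H_0 ≅ Z.
  H_1: rank ker ∂_1 − rank ∂_2 = (27 − 8) − 17 = 2, and the invariant factors of ∂_2 are all 1, so H_1 ≅ Z^2.
  H_2: rank ker ∂_2 − rank ∂_3 = (18 − 17) − 0 = 1, and there is no ∂_3, so H_2 ≅ Z.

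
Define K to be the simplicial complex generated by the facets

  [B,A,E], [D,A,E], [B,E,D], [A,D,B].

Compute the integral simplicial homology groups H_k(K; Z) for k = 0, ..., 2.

Order the vertices as A < B < D < E. Listing each simplex with vertices in this order, K has dimension 2 with simplices:

  0-simplices (4): A, B, D, E
  1-simplices (6): AB, AD, AE, BD, BE, DE
  2-simplices (4): ABD, ABE, ADE, BDE

so the chain groups are C_0 ≅ Z^4, C_1 ≅ Z^6, C_2 ≅ Z^4.

The boundary map ∂_1: C_1 → C_0 maps an edge to its endpoints' difference, ∂[p,q] = q − p.
This gives a 4×6 integer matrix of rank 3; reducing to Smith normal form yields diagonal entries (1,1,1).

The boundary map ∂_2: C_2 → C_1 maps a triangle to the signed sum of its edges. For instance
  ∂ABE = BE − AE + AB,
  ∂BDE = DE − BE + BD.
The resulting 6×4 matrix has rank 3, and its Smith normal form has invariant factors (1,1,1).

From H_k ≅ ker(∂_k) / im(∂_{k+1}) we obtain:

  H_0: rank C_0 − rank ∂_1 = 4 − 3 = 1, and the invariant factors of ∂_1 are all 1, so H_0 = Z.
  H_1: rank ker ∂_1 − rank ∂_2 = (6 − 3) − 3 = 0, and the invariant factors of ∂_2 are all 1, so H_1 = 0.
  H_2: rank ker ∂_2 − rank ∂_3 = (4 − 3) − 0 = 1, and there is no ∂_3, so H_2 = Z.

H_0 ≅ Z,  H_1 = 0,  H_2 ≅ Z.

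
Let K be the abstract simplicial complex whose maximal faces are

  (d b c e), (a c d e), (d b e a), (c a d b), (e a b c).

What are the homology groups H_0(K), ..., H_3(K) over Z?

H_0 ≅ Z,  H_1 = 0,  H_2 = 0,  H_3 ≅ Z.

We work with the vertex ordering a < b < c < d < e. The simplices of K, each written with vertices in increasing order, are:

  0-simplices (5): a, b, c, d, e
  1-simplices (10): ab, ac, ad, ae, bc, bd, be, cd, ce, de
  2-simplices (10): abc, abd, abe, acd, ace, ade, bcd, bce, bde, cde
  3-simplices (5): abcd, abce, abde, acde, bcde

giving chain groups C_0 ≅ Z^5, C_1 ≅ Z^10, C_2 ≅ Z^10, C_3 ≅ Z^5.

Boundary ∂_1: C_1 → C_0 maps an edge to its endpoints' difference, ∂[p,q] = q − p.
This gives a 5×10 integer matrix of rank 4; reducing to Smith normal form yields diagonal entries (1,1,1,1).

The boundary map ∂_2: C_2 → C_1 maps a triangle to the signed sum of its edges. For instance
  ∂abc = bc − ac + ab,
  ∂bce = ce − be + bc.
The 10×10 boundary matrix has rank 6 and Smith normal form diag(1,1,1,1,1,1).

The boundary map ∂_3: C_3 → C_2 sends each 3-simplex σ to the alternating sum Σ_i (−1)^i (σ with its i-th vertex removed). For instance
  ∂bcde = cde − bde + bce − bcd,
  ∂acde = cde − ade + ace − acd.
The 10×5 boundary matrix has rank 4 and Smith normal form diag(1,1,1,1).

Now H_k = ker ∂_k / im ∂_{k+1}, so:

  H_0: rank C_0 − rank ∂_1 = 5 − 4 = 1, and the invariant factors of ∂_1 are all 1, so H_0 ≅ Z.
  H_1: rank ker ∂_1 − rank ∂_2 = (10 − 4) − 6 = 0, and the invariant factors of ∂_2 are all 1, so H_1 ≅ 0.
  H_2: rank ker ∂_2 − rank ∂_3 = (10 − 6) − 4 = 0, and the invariant factors of ∂_3 are all 1, so H_2 ≅ 0.
  H_3: rank ker ∂_3 − rank ∂_4 = (5 − 4) − 0 = 1, and there is no ∂_4, so H_3 ≅ Z.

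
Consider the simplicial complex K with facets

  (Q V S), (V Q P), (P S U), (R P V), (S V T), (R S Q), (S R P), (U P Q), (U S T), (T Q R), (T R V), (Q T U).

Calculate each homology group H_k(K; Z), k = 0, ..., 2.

Order the vertices as P < Q < R < S < T < U < V. Listing each simplex with vertices in this order, K has dimension 2 with simplices:

  0-simplices (7): P, Q, R, S, T, U, V
  1-simplices (18): PQ, PR, PS, PU, PV, QR, QS, QT, QU, QV, RS, RT, RV, ST, SU, SV, TU, TV
  2-simplices (12): PQU, PQV, PRS, PRV, PSU, QRS, QRT, QSV, QTU, RTV, STU, STV

giving chain groups C_0 ≅ Z^7, C_1 ≅ Z^18, C_2 ≅ Z^12.

The boundary map ∂_1: C_1 → C_0 sends each edge [p,q] (with p < q) to q − p.
The resulting 7×18 matrix has rank 6, and its Smith normal form has invariant factors (1,1,1,1,1,1).

The boundary map ∂_2: C_2 → C_1 acts by ∂[p,q,r] = [q,r] − [p,r] + [p,q]. For instance
  ∂QTU = TU − QU + QT,
  ∂PQU = QU − PU + PQ.
The 18×12 boundary matrix has rank 12 and Smith normal form diag(1,1,1,1,1,1,1,1,1,1,1,2).

Computing H_k = (kernel of ∂_k) / (image of ∂_{k+1}):

  H_0: rank C_0 − rank ∂_1 = 7 − 6 = 1, and the invariant factors of ∂_1 are all 1, so H_0 = Z.
  H_1: rank ker ∂_1 − rank ∂_2 = (18 − 6) − 12 = 0, and ∂_2 has invariant factor 2 > 1, so H_1 = Z/2Z.
  H_2: rank ker ∂_2 − rank ∂_3 = (12 − 12) − 0 = 0, and there is no ∂_3, so H_2 = 0.

H_0 ≅ Z,  H_1 ≅ Z/2Z,  H_2 = 0.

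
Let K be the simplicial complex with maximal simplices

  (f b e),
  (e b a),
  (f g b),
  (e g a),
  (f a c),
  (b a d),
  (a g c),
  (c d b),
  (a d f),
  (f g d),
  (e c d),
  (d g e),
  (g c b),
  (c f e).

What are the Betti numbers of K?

We work with the vertex ordering a < b < c < d < e < f < g. The simplices of K, each written with vertices in increasing order, are:

  0-simplices (7): a, b, c, d, e, f, g
  1-simplices (21): ab, ac, ad, ae, af, ag, bc, bd, be, bf, bg, cd, ce, cf, cg, de, df, dg, ef, eg, fg
  2-simplices (14): abd, abe, acf, acg, adf, aeg, bcd, bcg, bef, bfg, cde, cef, deg, dfg

giving chain groups C_0 ≅ Z^7, C_1 ≅ Z^21, C_2 ≅ Z^14.

The boundary map ∂_1: C_1 → C_0 sends each edge [p,q] (with p < q) to q − p.
As a 7×21 matrix over Z this has rank 6, with invariant factors (1,1,1,1,1,1).

The boundary map ∂_2: C_2 → C_1 sends each 2-simplex [p,q,r] to [q,r] − [p,r] + [p,q]. For instance
  ∂aeg = eg − ag + ae,
  ∂abe = be − ae + ab.
This gives a 21×14 integer matrix of rank 13; reducing to Smith normal form yields diagonal entries (1,1,1,1,1,1,1,1,1,1,1,1,1).

Now H_k = ker ∂_k / im ∂_{k+1}, so:

  H_0: rank C_0 − rank ∂_1 = 7 − 6 = 1, and the invariant factors of ∂_1 are all 1, so H_0 = Z.
  H_1: rank ker ∂_1 − rank ∂_2 = (21 − 6) − 13 = 2, and the invariant factors of ∂_2 are all 1, so H_1 = Z^2.
  H_2: rank ker ∂_2 − rank ∂_3 = (14 − 13) − 0 = 1, and there is no ∂_3, so H_2 = Z.

Hence the Betti numbers are b_0 = 1, b_1 = 2, b_2 = 1.

b_0 = 1, b_1 = 2, b_2 = 1.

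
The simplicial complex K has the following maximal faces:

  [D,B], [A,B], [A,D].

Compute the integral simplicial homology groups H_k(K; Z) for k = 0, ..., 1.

Order the vertices as A < B < D. Listing each simplex with vertices in this order, K has dimension 1 with simplices:

  0-simplices (3): A, B, D
  1-simplices (3): AB, AD, BD

Hence C_0 ≅ Z^3, C_1 ≅ Z^3.

The boundary map ∂_1: C_1 → C_0 maps an edge to its endpoints' difference, ∂[p,q] = q − p.
The resulting 3×3 matrix has rank 2, and its Smith normal form has invariant factors (1,1).

From H_k ≅ ker(∂_k) / im(∂_{k+1}) we obtain:

  H_0: rank C_0 − rank ∂_1 = 3 − 2 = 1, and the invariant factors of ∂_1 are all 1, so H_0 = Z.
  H_1: rank ker ∂_1 − rank ∂_2 = (3 − 2) − 0 = 1, and there is no ∂_2, so H_1 = Z.

H_0 = Z,  H_1 = Z.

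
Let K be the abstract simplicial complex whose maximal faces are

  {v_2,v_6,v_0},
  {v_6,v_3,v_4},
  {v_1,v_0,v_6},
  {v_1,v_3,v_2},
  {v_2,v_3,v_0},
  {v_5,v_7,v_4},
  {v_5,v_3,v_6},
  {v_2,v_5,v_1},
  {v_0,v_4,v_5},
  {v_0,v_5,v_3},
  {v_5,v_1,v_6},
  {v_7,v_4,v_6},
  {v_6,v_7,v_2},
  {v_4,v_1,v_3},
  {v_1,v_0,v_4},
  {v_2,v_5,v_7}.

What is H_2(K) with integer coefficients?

H_2 ≅ Z.

K has 8 vertices, 24 edges, 16 triangles.
rank ∂_2 = 15, rank ∂_3 = 0 ⇒ b_2 = 16 − 15 − 0 = 1. So H_2 = Z.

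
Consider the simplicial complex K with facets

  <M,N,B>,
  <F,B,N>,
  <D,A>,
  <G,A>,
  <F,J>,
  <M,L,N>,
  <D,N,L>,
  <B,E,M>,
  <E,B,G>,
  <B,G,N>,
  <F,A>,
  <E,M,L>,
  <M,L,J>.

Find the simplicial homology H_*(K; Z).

Fix the vertex order A < B < D < E < F < G < J < L < M < N and write every simplex with vertices in increasing order. Then dim K = 2 and the simplices of K are:

  0-simplices (10): A, B, D, E, F, G, J, L, M, N
  1-simplices (21): AD, AF, AG, BE, BF, BG, BM, BN, DL, DN, EG, EL, EM, FJ, FN, GN, JL, JM, LM, LN, MN
  2-simplices (9): BEG, BEM, BFN, BGN, BMN, DLN, ELM, JLM, LMN

so the chain groups are C_0 ≅ Z^10, C_1 ≅ Z^21, C_2 ≅ Z^9.

The boundary map ∂_1: C_1 → C_0 sends each edge [p,q] (with p < q) to q − p. For instance
  ∂FN = N − F.
As a 10×21 matrix over Z this has rank 9, with invariant factors (1,1,1,1,1,1,1,1,1).

∂_2: C_2 → C_1 acts by ∂[p,q,r] = [q,r] − [p,r] + [p,q]. For instance
  ∂BFN = FN − BN + BF,
  ∂BMN = MN − BN + BM.
The 21×9 boundary matrix has rank 9 and Smith normal form diag(1,1,1,1,1,1,1,1,1).

Now H_k = ker ∂_k / im ∂_{k+1}, so:

  H_0: rank C_0 − rank ∂_1 = 10 − 9 = 1, and the invariant factors of ∂_1 are all 1, so H_0 = Z.
  H_1: rank ker ∂_1 − rank ∂_2 = (21 − 9) − 9 = 3, and the invariant factors of ∂_2 are all 1, so H_1 = Z^3.
  H_2: rank ker ∂_2 − rank ∂_3 = (9 − 9) − 0 = 0, and there is no ∂_3, so H_2 = 0.

As a check, the Euler characteristic is 10 − 21 + 9 = -2, which agrees with 1 − 3 + 0 = -2.

H_0 = Z,  H_1 = Z^3,  H_2 = 0.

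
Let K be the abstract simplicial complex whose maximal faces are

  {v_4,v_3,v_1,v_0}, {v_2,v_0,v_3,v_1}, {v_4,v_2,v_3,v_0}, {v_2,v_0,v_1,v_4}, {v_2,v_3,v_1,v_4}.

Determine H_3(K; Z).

We work with the vertex ordering v_0 < v_1 < v_2 < v_3 < v_4. The simplices of K, each written with vertices in increasing order, are:

  0-simplices (5): [v_0], [v_1], [v_2], [v_3], [v_4]
  1-simplices (10): [v_0,v_1], [v_0,v_2], [v_0,v_3], [v_0,v_4], [v_1,v_2], [v_1,v_3], [v_1,v_4], [v_2,v_3], [v_2,v_4], [v_3,v_4]
  2-simplices (10): [v_0,v_1,v_2], [v_0,v_1,v_3], [v_0,v_1,v_4], [v_0,v_2,v_3], [v_0,v_2,v_4], [v_0,v_3,v_4], [v_1,v_2,v_3], [v_1,v_2,v_4], [v_1,v_3,v_4], [v_2,v_3,v_4]
  3-simplices (5): [v_0,v_1,v_2,v_3], [v_0,v_1,v_2,v_4], [v_0,v_1,v_3,v_4], [v_0,v_2,v_3,v_4], [v_1,v_2,v_3,v_4]

Hence C_0 ≅ Z^5, C_1 ≅ Z^10, C_2 ≅ Z^10, C_3 ≅ Z^5.

The boundary map ∂_1: C_1 → C_0 sends each edge [p,q] (with p < q) to q − p.
The resulting 5×10 matrix has rank 4, and its Smith normal form has invariant factors (1,1,1,1).

Boundary ∂_2: C_2 → C_1 sends each 2-simplex [p,q,r] to [q,r] − [p,r] + [p,q]. For instance
  ∂[v_0,v_1,v_4] = [v_1,v_4] − [v_0,v_4] + [v_0,v_1],
  ∂[v_0,v_2,v_4] = [v_2,v_4] − [v_0,v_4] + [v_0,v_2].
This gives a 10×10 integer matrix of rank 6; reducing to Smith normal form yields diagonal entries (1,1,1,1,1,1).

The boundary map ∂_3: C_3 → C_2 sends each 3-simplex σ to the alternating sum Σ_i (−1)^i (σ with its i-th vertex removed). For instance
  ∂[v_0,v_1,v_2,v_4] = [v_1,v_2,v_4] − [v_0,v_2,v_4] + [v_0,v_1,v_4] − [v_0,v_1,v_2],
  ∂[v_0,v_1,v_2,v_3] = [v_1,v_2,v_3] − [v_0,v_2,v_3] + [v_0,v_1,v_3] − [v_0,v_1,v_2].
As a 10×5 matrix over Z this has rank 4, with invariant factors (1,1,1,1).

Reading off H_k = ker ∂_k / im ∂_{k+1}:

  H_3: rank ker ∂_3 − rank ∂_4 = (5 − 4) − 0 = 1, and there is no ∂_4, so H_3 = Z.

H_3 = Z.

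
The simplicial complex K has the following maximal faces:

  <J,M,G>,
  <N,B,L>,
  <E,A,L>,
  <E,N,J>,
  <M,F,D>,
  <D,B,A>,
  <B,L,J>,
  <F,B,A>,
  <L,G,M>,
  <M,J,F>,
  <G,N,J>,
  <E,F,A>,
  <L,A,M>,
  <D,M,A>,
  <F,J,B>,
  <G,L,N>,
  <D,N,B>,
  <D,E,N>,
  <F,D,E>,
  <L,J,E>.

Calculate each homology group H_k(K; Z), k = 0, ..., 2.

We work with the vertex ordering A < B < D < E < F < G < J < L < M < N. The simplices of K, each written with vertices in increasing order, are:

  0-simplices (10): A, B, D, E, F, G, J, L, M, N
  1-simplices (30): AB, AD, AE, AF, AL, AM, BD, BF, BJ, BL, BN, DE, DF, DM, DN, EF, EJ, EL, EN, FJ, FM, GJ, GL, GM, GN, JL, JM, JN, LM, LN
  2-simplices (20): ABD, ABF, ADM, AEF, AEL, ALM, BDN, BFJ, BJL, BLN, DEF, DEN, DFM, EJL, EJN, FJM, GJM, GJN, GLM, GLN

so the chain groups are C_0 ≅ Z^10, C_1 ≅ Z^30, C_2 ≅ Z^20.

Boundary ∂_1: C_1 → C_0 is given by ∂[p,q] = [q] − [p]. For instance
  ∂FJ = J − F.
The resulting 10×30 matrix has rank 9, and its Smith normal form has invariant factors (1,1,1,1,1,1,1,1,1).

The boundary map ∂_2: C_2 → C_1 maps a triangle to the signed sum of its edges. For instance
  ∂EJN = JN − EN + EJ,
  ∂BFJ = FJ − BJ + BF.
The 30×20 boundary matrix has rank 20 and Smith normal form diag(1,1,1,1,1,1,1,1,1,1,1,1,1,1,1,1,1,1,1,2).

Reading off H_k = ker ∂_k / im ∂_{k+1}:

  H_0: rank C_0 − rank ∂_1 = 10 − 9 = 1, and the invariant factors of ∂_1 are all 1, so H_0 = Z.
  H_1: rank ker ∂_1 − rank ∂_2 = (30 − 9) − 20 = 1, and ∂_2 has invariant factor 2 > 1, so H_1 = Z ⊕ Z_2.
  H_2: rank ker ∂_2 − rank ∂_3 = (20 − 20) − 0 = 0, and there is no ∂_3, so H_2 = 0.

H_0 = Z,  H_1 = Z ⊕ Z_2,  H_2 = 0.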